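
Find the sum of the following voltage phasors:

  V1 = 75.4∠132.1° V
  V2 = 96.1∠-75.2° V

Step 1 — Convert each phasor to rectangular form:
  V1 = 75.4·(cos(132.1°) + j·sin(132.1°)) = -50.55 + j55.94 V
  V2 = 96.1·(cos(-75.2°) + j·sin(-75.2°)) = 24.55 - j92.91 V
Step 2 — Sum components: V_total = -26 - j36.97 V.
Step 3 — Convert to polar: |V_total| = 45.2 V, ∠V_total = -125.1°.

V_total = 45.2∠-125.1° V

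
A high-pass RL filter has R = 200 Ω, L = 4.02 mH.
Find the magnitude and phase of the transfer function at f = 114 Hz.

Step 1 — Angular frequency: ω = 2π·114 = 716.3 rad/s.
Step 2 — Transfer function: H(jω) = jωL/(R + jωL).
Step 3 — Numerator jωL = j·2.879; denominator R + jωL = 200 + j2.879.
Step 4 — H = 0.0002072 + j0.01439.
Step 5 — Magnitude: |H| = 0.0144 (-36.8 dB); phase: φ = 89.2°.

|H| = 0.0144 (-36.8 dB), φ = 89.2°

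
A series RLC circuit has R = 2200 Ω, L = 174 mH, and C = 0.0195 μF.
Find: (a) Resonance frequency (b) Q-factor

Step 1 — Resonance condition Im(Z)=0 gives ω₀ = 1/√(LC).
Step 2 — ω₀ = 1/√(0.174·1.95e-08) = 1.717e+04 rad/s.
Step 3 — f₀ = ω₀/(2π) = 2732 Hz.
Step 4 — Series Q: Q = ω₀L/R = 1.717e+04·0.174/2200 = 1.358.

(a) f₀ = 2732 Hz  (b) Q = 1.358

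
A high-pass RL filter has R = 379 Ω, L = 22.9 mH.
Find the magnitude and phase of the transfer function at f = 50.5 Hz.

Step 1 — Angular frequency: ω = 2π·50.5 = 317.3 rad/s.
Step 2 — Transfer function: H(jω) = jωL/(R + jωL).
Step 3 — Numerator jωL = j·7.266; denominator R + jωL = 379 + j7.266.
Step 4 — H = 0.0003674 + j0.01916.
Step 5 — Magnitude: |H| = 0.01917 (-34.3 dB); phase: φ = 88.9°.

|H| = 0.01917 (-34.3 dB), φ = 88.9°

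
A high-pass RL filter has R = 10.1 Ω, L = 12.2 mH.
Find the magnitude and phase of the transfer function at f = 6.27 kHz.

Step 1 — Angular frequency: ω = 2π·6270 = 3.94e+04 rad/s.
Step 2 — Transfer function: H(jω) = jωL/(R + jωL).
Step 3 — Numerator jωL = j·480.6; denominator R + jωL = 10.1 + j480.6.
Step 4 — H = 0.9996 + j0.021.
Step 5 — Magnitude: |H| = 0.9998 (-0.0 dB); phase: φ = 1.2°.

|H| = 0.9998 (-0.0 dB), φ = 1.2°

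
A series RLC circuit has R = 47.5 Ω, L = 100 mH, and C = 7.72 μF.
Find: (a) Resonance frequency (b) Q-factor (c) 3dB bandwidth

Step 1 — Resonance condition Im(Z)=0 gives ω₀ = 1/√(LC).
Step 2 — ω₀ = 1/√(0.1·7.72e-06) = 1138 rad/s.
Step 3 — f₀ = ω₀/(2π) = 181.1 Hz.
Step 4 — Series Q: Q = ω₀L/R = 1138·0.1/47.5 = 2.396.
Step 5 — 3dB bandwidth: Δω = ω₀/Q = 475 rad/s; BW = Δω/(2π) = 75.6 Hz.

(a) f₀ = 181.1 Hz  (b) Q = 2.396  (c) BW = 75.6 Hz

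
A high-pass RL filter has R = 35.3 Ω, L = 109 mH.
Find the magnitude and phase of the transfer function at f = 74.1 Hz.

Step 1 — Angular frequency: ω = 2π·74.1 = 465.6 rad/s.
Step 2 — Transfer function: H(jω) = jωL/(R + jωL).
Step 3 — Numerator jωL = j·50.75; denominator R + jωL = 35.3 + j50.75.
Step 4 — H = 0.6739 + j0.4688.
Step 5 — Magnitude: |H| = 0.8209 (-1.7 dB); phase: φ = 34.8°.

|H| = 0.8209 (-1.7 dB), φ = 34.8°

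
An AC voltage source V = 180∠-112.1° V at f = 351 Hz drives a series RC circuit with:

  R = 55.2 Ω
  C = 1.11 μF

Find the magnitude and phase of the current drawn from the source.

Step 1 — Angular frequency: ω = 2π·f = 2π·351 = 2205 rad/s.
Step 2 — Component impedances:
  R: Z = R = 55.2 Ω
  C: Z = 1/(jωC) = -j/(ω·C) = 0 - j408.5 Ω
Step 3 — Series combination: Z_total = R + C = 55.2 - j408.5 Ω = 412.2∠-82.3° Ω.
Step 4 — Source phasor: V = 180∠-112.1° V = -67.72 - j166.8 V.
Step 5 — Ohm's law: I = V / Z_total = (-67.72 - j166.8) / (55.2 - j408.5) = 0.3789 - j0.217 A.
Step 6 — Convert to polar: |I| = 0.4367 A, ∠I = -29.8°.

I = 0.4367∠-29.8° A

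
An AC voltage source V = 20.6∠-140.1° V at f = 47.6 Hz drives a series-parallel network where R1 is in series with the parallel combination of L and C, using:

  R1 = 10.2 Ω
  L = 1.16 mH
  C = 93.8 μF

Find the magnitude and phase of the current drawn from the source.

Step 1 — Angular frequency: ω = 2π·f = 2π·47.6 = 299.1 rad/s.
Step 2 — Component impedances:
  R1: Z = R = 10.2 Ω
  L: Z = jωL = j·299.1·0.00116 = 0 + j0.3469 Ω
  C: Z = 1/(jωC) = -j/(ω·C) = 0 - j35.65 Ω
Step 3 — Parallel branch: L || C = 1/(1/L + 1/C) = 0 + j0.3503 Ω.
Step 4 — Series with R1: Z_total = R1 + (L || C) = 10.2 + j0.3503 Ω = 10.21∠2.0° Ω.
Step 5 — Source phasor: V = 20.6∠-140.1° V = -15.8 - j13.21 V.
Step 6 — Ohm's law: I = V / Z_total = (-15.8 - j13.21) / (10.2 + j0.3503) = -1.592 - j1.241 A.
Step 7 — Convert to polar: |I| = 2.018 A, ∠I = -142.1°.

I = 2.018∠-142.1° A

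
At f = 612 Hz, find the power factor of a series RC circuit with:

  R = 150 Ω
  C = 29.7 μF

Step 1 — Angular frequency: ω = 2π·f = 2π·612 = 3845 rad/s.
Step 2 — Component impedances:
  R: Z = R = 150 Ω
  C: Z = 1/(jωC) = -j/(ω·C) = 0 - j8.756 Ω
Step 3 — Series combination: Z_total = R + C = 150 - j8.756 Ω = 150.3∠-3.3° Ω.
Step 4 — Power factor: PF = cos(φ) = Re(Z)/|Z| = 150/150.26 = 0.9983.
Step 5 — Type: Im(Z) = -8.756 ⇒ leading (phase φ = -3.3°).

PF = 0.9983 (leading, φ = -3.3°)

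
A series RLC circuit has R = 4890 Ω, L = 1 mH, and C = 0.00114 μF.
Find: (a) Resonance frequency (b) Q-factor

Step 1 — Resonance condition Im(Z)=0 gives ω₀ = 1/√(LC).
Step 2 — ω₀ = 1/√(0.001·1.14e-09) = 9.366e+05 rad/s.
Step 3 — f₀ = ω₀/(2π) = 1.491e+05 Hz.
Step 4 — Series Q: Q = ω₀L/R = 9.366e+05·0.001/4890 = 0.1915.

(a) f₀ = 1.491e+05 Hz  (b) Q = 0.1915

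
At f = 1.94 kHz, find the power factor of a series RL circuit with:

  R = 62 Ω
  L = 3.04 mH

Step 1 — Angular frequency: ω = 2π·f = 2π·1940 = 1.219e+04 rad/s.
Step 2 — Component impedances:
  R: Z = R = 62 Ω
  L: Z = jωL = j·1.219e+04·0.00304 = 0 + j37.06 Ω
Step 3 — Series combination: Z_total = R + L = 62 + j37.06 Ω = 72.23∠30.9° Ω.
Step 4 — Power factor: PF = cos(φ) = Re(Z)/|Z| = 62/72.23 = 0.8584.
Step 5 — Type: Im(Z) = 37.06 ⇒ lagging (phase φ = 30.9°).

PF = 0.8584 (lagging, φ = 30.9°)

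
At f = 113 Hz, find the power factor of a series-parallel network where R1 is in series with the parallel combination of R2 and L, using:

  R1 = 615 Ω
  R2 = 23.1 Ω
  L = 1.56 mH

Step 1 — Angular frequency: ω = 2π·f = 2π·113 = 710 rad/s.
Step 2 — Component impedances:
  R1: Z = R = 615 Ω
  R2: Z = R = 23.1 Ω
  L: Z = jωL = j·710·0.00156 = 0 + j1.108 Ω
Step 3 — Parallel branch: R2 || L = 1/(1/R2 + 1/L) = 0.05299 + j1.105 Ω.
Step 4 — Series with R1: Z_total = R1 + (R2 || L) = 615.1 + j1.105 Ω = 615.1∠0.1° Ω.
Step 5 — Power factor: PF = cos(φ) = Re(Z)/|Z| = 615.1/615.1 = 1.
Step 6 — Type: Im(Z) = 1.105 ⇒ lagging (phase φ = 0.1°).

PF = 1 (lagging, φ = 0.1°)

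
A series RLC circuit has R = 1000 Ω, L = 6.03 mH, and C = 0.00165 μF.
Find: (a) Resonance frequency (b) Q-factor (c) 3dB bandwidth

Step 1 — Resonance condition Im(Z)=0 gives ω₀ = 1/√(LC).
Step 2 — ω₀ = 1/√(0.00603·1.65e-09) = 3.17e+05 rad/s.
Step 3 — f₀ = ω₀/(2π) = 5.046e+04 Hz.
Step 4 — Series Q: Q = ω₀L/R = 3.17e+05·0.00603/1000 = 1.912.
Step 5 — 3dB bandwidth: Δω = ω₀/Q = 1.658e+05 rad/s; BW = Δω/(2π) = 2.639e+04 Hz.

(a) f₀ = 5.046e+04 Hz  (b) Q = 1.912  (c) BW = 2.639e+04 Hz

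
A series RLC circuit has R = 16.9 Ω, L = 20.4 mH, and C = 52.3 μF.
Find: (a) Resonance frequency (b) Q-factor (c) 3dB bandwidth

Step 1 — Resonance: ω₀ = 1/√(LC) = 1/√(0.0204·5.23e-05) = 968.1 rad/s.
Step 2 — f₀ = ω₀/(2π) = 154.1 Hz.
Step 3 — Series Q: Q = ω₀L/R = 968.1·0.0204/16.9 = 1.169.
Step 4 — Bandwidth: Δω = ω₀/Q = 828.4 rad/s; BW = Δω/(2π) = 131.8 Hz.

(a) f₀ = 154.1 Hz  (b) Q = 1.169  (c) BW = 131.8 Hz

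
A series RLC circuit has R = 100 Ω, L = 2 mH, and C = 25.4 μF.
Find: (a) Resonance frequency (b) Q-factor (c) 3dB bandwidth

Step 1 — Resonance: ω₀ = 1/√(LC) = 1/√(0.002·2.54e-05) = 4437 rad/s.
Step 2 — f₀ = ω₀/(2π) = 706.1 Hz.
Step 3 — Series Q: Q = ω₀L/R = 4437·0.002/100 = 0.08874.
Step 4 — Bandwidth: Δω = ω₀/Q = 5e+04 rad/s; BW = Δω/(2π) = 7958 Hz.

(a) f₀ = 706.1 Hz  (b) Q = 0.08874  (c) BW = 7958 Hz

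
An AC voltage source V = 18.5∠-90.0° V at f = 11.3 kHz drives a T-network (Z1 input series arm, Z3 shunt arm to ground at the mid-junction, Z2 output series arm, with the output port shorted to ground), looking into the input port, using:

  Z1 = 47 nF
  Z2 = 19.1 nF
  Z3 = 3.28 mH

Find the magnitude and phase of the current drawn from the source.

Step 1 — Angular frequency: ω = 2π·f = 2π·1.13e+04 = 7.1e+04 rad/s.
Step 2 — Component impedances:
  Z1: Z = 1/(jωC) = -j/(ω·C) = 0 - j299.7 Ω
  Z2: Z = 1/(jωC) = -j/(ω·C) = 0 - j737.4 Ω
  Z3: Z = jωL = j·7.1e+04·0.00328 = 0 + j232.9 Ω
Step 3 — With the output port shorted to ground, the output series arm Z2 runs from the junction to ground; the shunt arm Z3 also runs from the junction to ground. They appear in parallel: Z3 || Z2 = 0 + j340.4 Ω.
Step 4 — Series with input arm Z1: Z_in = Z1 + (Z3 || Z2) = 0 + j40.7 Ω = 40.7∠90.0° Ω.
Step 5 — Source phasor: V = 18.5∠-90.0° V = 0 - j18.5 V.
Step 6 — Ohm's law: I = V / Z_total = (0 - j18.5) / (0 + j40.7) = -0.4545 A.
Step 7 — Convert to polar: |I| = 0.4545 A, ∠I = -180.0°.

I = 0.4545∠-180.0° A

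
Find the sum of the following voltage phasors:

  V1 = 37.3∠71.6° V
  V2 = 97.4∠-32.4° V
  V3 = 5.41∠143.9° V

Step 1 — Convert each phasor to rectangular form:
  V1 = 37.3·(cos(71.6°) + j·sin(71.6°)) = 11.77 + j35.39 V
  V2 = 97.4·(cos(-32.4°) + j·sin(-32.4°)) = 82.24 - j52.19 V
  V3 = 5.41·(cos(143.9°) + j·sin(143.9°)) = -4.371 + j3.188 V
Step 2 — Sum components: V_total = 89.64 - j13.61 V.
Step 3 — Convert to polar: |V_total| = 90.67 V, ∠V_total = -8.6°.

V_total = 90.67∠-8.6° V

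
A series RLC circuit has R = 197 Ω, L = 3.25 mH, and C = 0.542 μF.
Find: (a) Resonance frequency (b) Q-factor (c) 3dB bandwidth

Step 1 — Resonance: ω₀ = 1/√(LC) = 1/√(0.00325·5.42e-07) = 2.383e+04 rad/s.
Step 2 — f₀ = ω₀/(2π) = 3792 Hz.
Step 3 — Series Q: Q = ω₀L/R = 2.383e+04·0.00325/197 = 0.3931.
Step 4 — Bandwidth: Δω = ω₀/Q = 6.062e+04 rad/s; BW = Δω/(2π) = 9647 Hz.

(a) f₀ = 3792 Hz  (b) Q = 0.3931  (c) BW = 9647 Hz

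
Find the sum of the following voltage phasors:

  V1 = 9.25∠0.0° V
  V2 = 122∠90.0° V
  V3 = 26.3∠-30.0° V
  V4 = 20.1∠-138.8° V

Step 1 — Convert each phasor to rectangular form:
  V1 = 9.25·(cos(0.0°) + j·sin(0.0°)) = 9.25 V
  V2 = 122·(cos(90.0°) + j·sin(90.0°)) = 0 + j122 V
  V3 = 26.3·(cos(-30.0°) + j·sin(-30.0°)) = 22.78 - j13.15 V
  V4 = 20.1·(cos(-138.8°) + j·sin(-138.8°)) = -15.12 - j13.24 V
Step 2 — Sum components: V_total = 16.9 + j95.61 V.
Step 3 — Convert to polar: |V_total| = 97.09 V, ∠V_total = 80.0°.

V_total = 97.09∠80.0° V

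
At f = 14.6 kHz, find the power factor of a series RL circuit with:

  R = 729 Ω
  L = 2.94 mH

Step 1 — Angular frequency: ω = 2π·f = 2π·1.46e+04 = 9.173e+04 rad/s.
Step 2 — Component impedances:
  R: Z = R = 729 Ω
  L: Z = jωL = j·9.173e+04·0.00294 = 0 + j269.7 Ω
Step 3 — Series combination: Z_total = R + L = 729 + j269.7 Ω = 777.3∠20.3° Ω.
Step 4 — Power factor: PF = cos(φ) = Re(Z)/|Z| = 729/777.3 = 0.9379.
Step 5 — Type: Im(Z) = 269.7 ⇒ lagging (phase φ = 20.3°).

PF = 0.9379 (lagging, φ = 20.3°)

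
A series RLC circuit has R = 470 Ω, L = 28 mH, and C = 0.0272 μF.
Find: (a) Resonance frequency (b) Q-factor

Step 1 — Resonance condition Im(Z)=0 gives ω₀ = 1/√(LC).
Step 2 — ω₀ = 1/√(0.028·2.72e-08) = 3.624e+04 rad/s.
Step 3 — f₀ = ω₀/(2π) = 5767 Hz.
Step 4 — Series Q: Q = ω₀L/R = 3.624e+04·0.028/470 = 2.159.

(a) f₀ = 5767 Hz  (b) Q = 2.159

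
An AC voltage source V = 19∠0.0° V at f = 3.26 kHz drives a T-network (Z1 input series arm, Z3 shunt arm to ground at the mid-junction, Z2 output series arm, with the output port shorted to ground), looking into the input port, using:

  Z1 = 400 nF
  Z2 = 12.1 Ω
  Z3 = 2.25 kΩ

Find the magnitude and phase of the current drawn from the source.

Step 1 — Angular frequency: ω = 2π·f = 2π·3260 = 2.048e+04 rad/s.
Step 2 — Component impedances:
  Z1: Z = 1/(jωC) = -j/(ω·C) = 0 - j122.1 Ω
  Z2: Z = R = 12.1 Ω
  Z3: Z = R = 2250 Ω
Step 3 — With the output port shorted to ground, the output series arm Z2 runs from the junction to ground; the shunt arm Z3 also runs from the junction to ground. They appear in parallel: Z3 || Z2 = 12.04 Ω.
Step 4 — Series with input arm Z1: Z_in = Z1 + (Z3 || Z2) = 12.04 - j122.1 Ω = 122.6∠-84.4° Ω.
Step 5 — Source phasor: V = 19∠0.0° V = 19 V.
Step 6 — Ohm's law: I = V / Z_total = (19) / (12.04 - j122.1) = 0.0152 + j0.1542 A.
Step 7 — Convert to polar: |I| = 0.1549 A, ∠I = 84.4°.

I = 0.1549∠84.4° A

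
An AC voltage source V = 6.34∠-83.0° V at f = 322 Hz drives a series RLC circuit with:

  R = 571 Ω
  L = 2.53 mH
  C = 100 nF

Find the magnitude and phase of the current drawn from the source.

Step 1 — Angular frequency: ω = 2π·f = 2π·322 = 2023 rad/s.
Step 2 — Component impedances:
  R: Z = R = 571 Ω
  L: Z = jωL = j·2023·0.00253 = 0 + j5.119 Ω
  C: Z = 1/(jωC) = -j/(ω·C) = 0 - j4943 Ω
Step 3 — Series combination: Z_total = R + L + C = 571 - j4938 Ω = 4970∠-83.4° Ω.
Step 4 — Source phasor: V = 6.34∠-83.0° V = 0.7727 - j6.293 V.
Step 5 — Ohm's law: I = V / Z_total = (0.7727 - j6.293) / (571 - j4938) = 0.001275 + j8.981e-06 A.
Step 6 — Convert to polar: |I| = 0.001276 A, ∠I = 0.4°.

I = 0.001276∠0.4° A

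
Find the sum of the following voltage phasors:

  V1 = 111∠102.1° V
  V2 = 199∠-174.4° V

Step 1 — Convert each phasor to rectangular form:
  V1 = 111·(cos(102.1°) + j·sin(102.1°)) = -23.27 + j108.5 V
  V2 = 199·(cos(-174.4°) + j·sin(-174.4°)) = -198.1 - j19.42 V
Step 2 — Sum components: V_total = -221.3 + j89.11 V.
Step 3 — Convert to polar: |V_total| = 238.6 V, ∠V_total = 158.1°.

V_total = 238.6∠158.1° V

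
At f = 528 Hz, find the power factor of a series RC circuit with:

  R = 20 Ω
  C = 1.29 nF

Step 1 — Angular frequency: ω = 2π·f = 2π·528 = 3318 rad/s.
Step 2 — Component impedances:
  R: Z = R = 20 Ω
  C: Z = 1/(jωC) = -j/(ω·C) = 0 - j2.337e+05 Ω
Step 3 — Series combination: Z_total = R + C = 20 - j2.337e+05 Ω = 2.337e+05∠-90.0° Ω.
Step 4 — Power factor: PF = cos(φ) = Re(Z)/|Z| = 20/2.3367e+05 = 8.559e-05.
Step 5 — Type: Im(Z) = -2.337e+05 ⇒ leading (phase φ = -90.0°).

PF = 8.559e-05 (leading, φ = -90.0°)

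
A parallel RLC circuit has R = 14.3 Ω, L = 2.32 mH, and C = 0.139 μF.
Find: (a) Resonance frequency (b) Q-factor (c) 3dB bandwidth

Step 1 — Resonance: ω₀ = 1/√(LC) = 1/√(0.00232·1.39e-07) = 5.569e+04 rad/s.
Step 2 — f₀ = ω₀/(2π) = 8863 Hz.
Step 3 — Parallel Q: Q = R/(ω₀L) = 14.3/(5.569e+04·0.00232) = 0.1107.
Step 4 — Bandwidth: Δω = ω₀/Q = 5.031e+05 rad/s; BW = Δω/(2π) = 8.007e+04 Hz.

(a) f₀ = 8863 Hz  (b) Q = 0.1107  (c) BW = 8.007e+04 Hz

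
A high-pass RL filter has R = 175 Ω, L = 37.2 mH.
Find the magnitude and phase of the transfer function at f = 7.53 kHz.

Step 1 — Angular frequency: ω = 2π·7530 = 4.731e+04 rad/s.
Step 2 — Transfer function: H(jω) = jωL/(R + jωL).
Step 3 — Numerator jωL = j·1760; denominator R + jωL = 175 + j1760.
Step 4 — H = 0.9902 + j0.09846.
Step 5 — Magnitude: |H| = 0.9951 (-0.0 dB); phase: φ = 5.7°.

|H| = 0.9951 (-0.0 dB), φ = 5.7°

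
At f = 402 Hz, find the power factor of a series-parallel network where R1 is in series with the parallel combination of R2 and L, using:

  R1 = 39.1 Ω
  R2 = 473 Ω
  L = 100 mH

Step 1 — Angular frequency: ω = 2π·f = 2π·402 = 2526 rad/s.
Step 2 — Component impedances:
  R1: Z = R = 39.1 Ω
  R2: Z = R = 473 Ω
  L: Z = jωL = j·2526·0.1 = 0 + j252.6 Ω
Step 3 — Parallel branch: R2 || L = 1/(1/R2 + 1/L) = 105 + j196.5 Ω.
Step 4 — Series with R1: Z_total = R1 + (R2 || L) = 144.1 + j196.5 Ω = 243.7∠53.8° Ω.
Step 5 — Power factor: PF = cos(φ) = Re(Z)/|Z| = 144.053/243.677 = 0.5912.
Step 6 — Type: Im(Z) = 196.5 ⇒ lagging (phase φ = 53.8°).

PF = 0.5912 (lagging, φ = 53.8°)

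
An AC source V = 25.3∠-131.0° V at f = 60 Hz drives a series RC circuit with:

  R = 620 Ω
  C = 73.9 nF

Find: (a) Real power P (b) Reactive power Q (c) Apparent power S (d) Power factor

Step 1 — Angular frequency: ω = 2π·f = 2π·60 = 377 rad/s.
Step 2 — Component impedances:
  R: Z = R = 620 Ω
  C: Z = 1/(jωC) = -j/(ω·C) = 0 - j3.589e+04 Ω
Step 3 — Series combination: Z_total = R + C = 620 - j3.589e+04 Ω = 3.59e+04∠-89.0° Ω.
Step 4 — Source phasor: V = 25.3∠-131.0° V = -16.6 - j19.09 V.
Step 5 — Current: I = V / Z = 0.0005238 - j0.0004715 A = 0.0007047∠-42.0° A.
Step 6 — Complex power: S = V·I* = 0.0003079 - j0.01783 VA.
Step 7 — Real power: P = Re(S) = 0.0003079 W.
Step 8 — Reactive power: Q = Im(S) = -0.01783 VAR.
Step 9 — Apparent power: |S| = 0.01783 VA.
Step 10 — Power factor: PF = P/|S| = 0.01727 (leading).

(a) P = 0.0003079 W  (b) Q = -0.01783 VAR  (c) S = 0.01783 VA  (d) PF = 0.01727 (leading)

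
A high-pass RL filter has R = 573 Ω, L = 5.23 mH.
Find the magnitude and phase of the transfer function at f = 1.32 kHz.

Step 1 — Angular frequency: ω = 2π·1320 = 8294 rad/s.
Step 2 — Transfer function: H(jω) = jωL/(R + jωL).
Step 3 — Numerator jωL = j·43.38; denominator R + jωL = 573 + j43.38.
Step 4 — H = 0.005698 + j0.07527.
Step 5 — Magnitude: |H| = 0.07548 (-22.4 dB); phase: φ = 85.7°.

|H| = 0.07548 (-22.4 dB), φ = 85.7°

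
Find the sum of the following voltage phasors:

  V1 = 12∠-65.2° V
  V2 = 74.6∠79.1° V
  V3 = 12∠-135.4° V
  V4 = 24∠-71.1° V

Step 1 — Convert each phasor to rectangular form:
  V1 = 12·(cos(-65.2°) + j·sin(-65.2°)) = 5.033 - j10.89 V
  V2 = 74.6·(cos(79.1°) + j·sin(79.1°)) = 14.11 + j73.25 V
  V3 = 12·(cos(-135.4°) + j·sin(-135.4°)) = -8.544 - j8.426 V
  V4 = 24·(cos(-71.1°) + j·sin(-71.1°)) = 7.774 - j22.71 V
Step 2 — Sum components: V_total = 18.37 + j31.23 V.
Step 3 — Convert to polar: |V_total| = 36.23 V, ∠V_total = 59.5°.

V_total = 36.23∠59.5° V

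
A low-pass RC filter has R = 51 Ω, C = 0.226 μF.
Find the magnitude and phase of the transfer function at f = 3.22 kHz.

Step 1 — Angular frequency: ω = 2π·3220 = 2.023e+04 rad/s.
Step 2 — Transfer function: H(jω) = 1/(1 + jωRC).
Step 3 — Denominator: 1 + jωRC = 1 + j·2.023e+04·51·2.26e-07 = 1 + j0.2332.
Step 4 — H = 0.9484 - j0.2212.
Step 5 — Magnitude: |H| = 0.9739 (-0.2 dB); phase: φ = -13.1°.

|H| = 0.9739 (-0.2 dB), φ = -13.1°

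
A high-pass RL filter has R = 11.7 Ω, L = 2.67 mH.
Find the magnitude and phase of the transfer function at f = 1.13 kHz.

Step 1 — Angular frequency: ω = 2π·1130 = 7100 rad/s.
Step 2 — Transfer function: H(jω) = jωL/(R + jωL).
Step 3 — Numerator jωL = j·18.96; denominator R + jωL = 11.7 + j18.96.
Step 4 — H = 0.7242 + j0.4469.
Step 5 — Magnitude: |H| = 0.851 (-1.4 dB); phase: φ = 31.7°.

|H| = 0.851 (-1.4 dB), φ = 31.7°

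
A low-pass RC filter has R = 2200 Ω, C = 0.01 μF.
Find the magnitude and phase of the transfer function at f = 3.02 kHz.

Step 1 — Angular frequency: ω = 2π·3020 = 1.898e+04 rad/s.
Step 2 — Transfer function: H(jω) = 1/(1 + jωRC).
Step 3 — Denominator: 1 + jωRC = 1 + j·1.898e+04·2200·1e-08 = 1 + j0.4175.
Step 4 — H = 0.8516 - j0.3555.
Step 5 — Magnitude: |H| = 0.9228 (-0.7 dB); phase: φ = -22.7°.

|H| = 0.9228 (-0.7 dB), φ = -22.7°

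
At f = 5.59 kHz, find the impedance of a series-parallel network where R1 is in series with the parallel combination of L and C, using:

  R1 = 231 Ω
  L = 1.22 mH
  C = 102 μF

Step 1 — Angular frequency: ω = 2π·f = 2π·5590 = 3.512e+04 rad/s.
Step 2 — Component impedances:
  R1: Z = R = 231 Ω
  L: Z = jωL = j·3.512e+04·0.00122 = 0 + j42.85 Ω
  C: Z = 1/(jωC) = -j/(ω·C) = 0 - j0.2791 Ω
Step 3 — Parallel branch: L || C = 1/(1/L + 1/C) = 0 - j0.281 Ω.
Step 4 — Series with R1: Z_total = R1 + (L || C) = 231 - j0.281 Ω = 231∠-0.1° Ω.

Z = 231 - j0.281 Ω = 231∠-0.1° Ω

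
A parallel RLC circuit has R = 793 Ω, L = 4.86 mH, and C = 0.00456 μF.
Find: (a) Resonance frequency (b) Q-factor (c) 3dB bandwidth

Step 1 — Resonance: ω₀ = 1/√(LC) = 1/√(0.00486·4.56e-09) = 2.124e+05 rad/s.
Step 2 — f₀ = ω₀/(2π) = 3.381e+04 Hz.
Step 3 — Parallel Q: Q = R/(ω₀L) = 793/(2.124e+05·0.00486) = 0.7681.
Step 4 — Bandwidth: Δω = ω₀/Q = 2.765e+05 rad/s; BW = Δω/(2π) = 4.401e+04 Hz.

(a) f₀ = 3.381e+04 Hz  (b) Q = 0.7681  (c) BW = 4.401e+04 Hz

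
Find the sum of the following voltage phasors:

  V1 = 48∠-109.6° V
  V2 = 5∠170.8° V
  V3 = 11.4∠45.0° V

Step 1 — Convert each phasor to rectangular form:
  V1 = 48·(cos(-109.6°) + j·sin(-109.6°)) = -16.1 - j45.22 V
  V2 = 5·(cos(170.8°) + j·sin(170.8°)) = -4.936 + j0.7994 V
  V3 = 11.4·(cos(45.0°) + j·sin(45.0°)) = 8.061 + j8.061 V
Step 2 — Sum components: V_total = -12.98 - j36.36 V.
Step 3 — Convert to polar: |V_total| = 38.6 V, ∠V_total = -109.6°.

V_total = 38.6∠-109.6° V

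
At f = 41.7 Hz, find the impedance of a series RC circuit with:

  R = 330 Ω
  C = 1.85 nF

Step 1 — Angular frequency: ω = 2π·f = 2π·41.7 = 262 rad/s.
Step 2 — Component impedances:
  R: Z = R = 330 Ω
  C: Z = 1/(jωC) = -j/(ω·C) = 0 - j2.063e+06 Ω
Step 3 — Series combination: Z_total = R + C = 330 - j2.063e+06 Ω = 2.063e+06∠-90.0° Ω.

Z = 330 - j2.063e+06 Ω = 2.063e+06∠-90.0° Ω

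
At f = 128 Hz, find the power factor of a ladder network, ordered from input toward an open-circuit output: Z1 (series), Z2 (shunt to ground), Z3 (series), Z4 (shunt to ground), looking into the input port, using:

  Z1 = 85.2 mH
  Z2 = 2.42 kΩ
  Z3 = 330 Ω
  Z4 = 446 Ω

Step 1 — Angular frequency: ω = 2π·f = 2π·128 = 804.2 rad/s.
Step 2 — Component impedances:
  Z1: Z = jωL = j·804.2·0.0852 = 0 + j68.52 Ω
  Z2: Z = R = 2420 Ω
  Z3: Z = R = 330 Ω
  Z4: Z = R = 446 Ω
Step 3 — Ladder network (open output): work backward from the far end, alternating series and parallel combinations. Z_in = 587.6 + j68.52 Ω = 591.6∠6.7° Ω.
Step 4 — Power factor: PF = cos(φ) = Re(Z)/|Z| = 587.58/591.57 = 0.9933.
Step 5 — Type: Im(Z) = 68.52 ⇒ lagging (phase φ = 6.7°).

PF = 0.9933 (lagging, φ = 6.7°)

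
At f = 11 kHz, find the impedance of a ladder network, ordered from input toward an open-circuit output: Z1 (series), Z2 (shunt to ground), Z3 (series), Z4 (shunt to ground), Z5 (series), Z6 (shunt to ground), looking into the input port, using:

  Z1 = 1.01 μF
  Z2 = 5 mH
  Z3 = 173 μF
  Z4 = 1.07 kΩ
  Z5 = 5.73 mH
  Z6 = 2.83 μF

Step 1 — Angular frequency: ω = 2π·f = 2π·1.1e+04 = 6.912e+04 rad/s.
Step 2 — Component impedances:
  Z1: Z = 1/(jωC) = -j/(ω·C) = 0 - j14.33 Ω
  Z2: Z = jωL = j·6.912e+04·0.005 = 0 + j345.6 Ω
  Z3: Z = 1/(jωC) = -j/(ω·C) = 0 - j0.08363 Ω
  Z4: Z = R = 1070 Ω
  Z5: Z = jωL = j·6.912e+04·0.00573 = 0 + j396 Ω
  Z6: Z = 1/(jωC) = -j/(ω·C) = 0 - j5.113 Ω
Step 3 — Ladder network (open output): work backward from the far end, alternating series and parallel combinations. Z_in = 30.55 + j163.8 Ω = 166.7∠79.4° Ω.

Z = 30.55 + j163.8 Ω = 166.7∠79.4° Ω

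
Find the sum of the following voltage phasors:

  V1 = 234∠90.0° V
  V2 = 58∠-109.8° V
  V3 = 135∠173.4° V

Step 1 — Convert each phasor to rectangular form:
  V1 = 234·(cos(90.0°) + j·sin(90.0°)) = 0 + j234 V
  V2 = 58·(cos(-109.8°) + j·sin(-109.8°)) = -19.65 - j54.57 V
  V3 = 135·(cos(173.4°) + j·sin(173.4°)) = -134.1 + j15.52 V
Step 2 — Sum components: V_total = -153.8 + j194.9 V.
Step 3 — Convert to polar: |V_total| = 248.3 V, ∠V_total = 128.3°.

V_total = 248.3∠128.3° V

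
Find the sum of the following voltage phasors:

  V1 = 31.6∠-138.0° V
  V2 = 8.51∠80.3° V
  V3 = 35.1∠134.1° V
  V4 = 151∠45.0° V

Step 1 — Convert each phasor to rectangular form:
  V1 = 31.6·(cos(-138.0°) + j·sin(-138.0°)) = -23.48 - j21.14 V
  V2 = 8.51·(cos(80.3°) + j·sin(80.3°)) = 1.434 + j8.388 V
  V3 = 35.1·(cos(134.1°) + j·sin(134.1°)) = -24.43 + j25.21 V
  V4 = 151·(cos(45.0°) + j·sin(45.0°)) = 106.8 + j106.8 V
Step 2 — Sum components: V_total = 60.3 + j119.2 V.
Step 3 — Convert to polar: |V_total| = 133.6 V, ∠V_total = 63.2°.

V_total = 133.6∠63.2° V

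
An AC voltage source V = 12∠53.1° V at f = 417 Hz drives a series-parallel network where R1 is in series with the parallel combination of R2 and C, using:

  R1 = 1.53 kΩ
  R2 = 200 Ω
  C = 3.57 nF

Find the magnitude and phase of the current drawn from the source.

Step 1 — Angular frequency: ω = 2π·f = 2π·417 = 2620 rad/s.
Step 2 — Component impedances:
  R1: Z = R = 1530 Ω
  R2: Z = R = 200 Ω
  C: Z = 1/(jωC) = -j/(ω·C) = 0 - j1.069e+05 Ω
Step 3 — Parallel branch: R2 || C = 1/(1/R2 + 1/C) = 200 - j0.3741 Ω.
Step 4 — Series with R1: Z_total = R1 + (R2 || C) = 1730 - j0.3741 Ω = 1730∠-0.0° Ω.
Step 5 — Source phasor: V = 12∠53.1° V = 7.205 + j9.596 V.
Step 6 — Ohm's law: I = V / Z_total = (7.205 + j9.596) / (1730 - j0.3741) = 0.004164 + j0.005548 A.
Step 7 — Convert to polar: |I| = 0.006936 A, ∠I = 53.1°.

I = 0.006936∠53.1° A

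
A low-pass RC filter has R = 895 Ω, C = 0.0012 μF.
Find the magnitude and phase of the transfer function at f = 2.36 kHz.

Step 1 — Angular frequency: ω = 2π·2360 = 1.483e+04 rad/s.
Step 2 — Transfer function: H(jω) = 1/(1 + jωRC).
Step 3 — Denominator: 1 + jωRC = 1 + j·1.483e+04·895·1.2e-09 = 1 + j0.01593.
Step 4 — H = 0.9997 - j0.01592.
Step 5 — Magnitude: |H| = 0.9999 (-0.0 dB); phase: φ = -0.9°.

|H| = 0.9999 (-0.0 dB), φ = -0.9°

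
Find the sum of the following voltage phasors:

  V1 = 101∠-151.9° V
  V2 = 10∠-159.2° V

Step 1 — Convert each phasor to rectangular form:
  V1 = 101·(cos(-151.9°) + j·sin(-151.9°)) = -89.09 - j47.57 V
  V2 = 10·(cos(-159.2°) + j·sin(-159.2°)) = -9.348 - j3.551 V
Step 2 — Sum components: V_total = -98.44 - j51.12 V.
Step 3 — Convert to polar: |V_total| = 110.9 V, ∠V_total = -152.6°.

V_total = 110.9∠-152.6° V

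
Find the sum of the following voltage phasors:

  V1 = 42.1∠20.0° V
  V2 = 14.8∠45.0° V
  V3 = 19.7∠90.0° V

Step 1 — Convert each phasor to rectangular form:
  V1 = 42.1·(cos(20.0°) + j·sin(20.0°)) = 39.56 + j14.4 V
  V2 = 14.8·(cos(45.0°) + j·sin(45.0°)) = 10.47 + j10.47 V
  V3 = 19.7·(cos(90.0°) + j·sin(90.0°)) = 0 + j19.7 V
Step 2 — Sum components: V_total = 50.03 + j44.56 V.
Step 3 — Convert to polar: |V_total| = 67 V, ∠V_total = 41.7°.

V_total = 67∠41.7° V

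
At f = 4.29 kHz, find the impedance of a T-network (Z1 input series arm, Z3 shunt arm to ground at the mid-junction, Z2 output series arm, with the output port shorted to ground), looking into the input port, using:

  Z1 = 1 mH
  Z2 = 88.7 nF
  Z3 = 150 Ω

Step 1 — Angular frequency: ω = 2π·f = 2π·4290 = 2.695e+04 rad/s.
Step 2 — Component impedances:
  Z1: Z = jωL = j·2.695e+04·0.001 = 0 + j26.95 Ω
  Z2: Z = 1/(jωC) = -j/(ω·C) = 0 - j418.3 Ω
  Z3: Z = R = 150 Ω
Step 3 — With the output port shorted to ground, the output series arm Z2 runs from the junction to ground; the shunt arm Z3 also runs from the junction to ground. They appear in parallel: Z3 || Z2 = 132.9 - j47.66 Ω.
Step 4 — Series with input arm Z1: Z_in = Z1 + (Z3 || Z2) = 132.9 - j20.71 Ω = 134.5∠-8.9° Ω.

Z = 132.9 - j20.71 Ω = 134.5∠-8.9° Ω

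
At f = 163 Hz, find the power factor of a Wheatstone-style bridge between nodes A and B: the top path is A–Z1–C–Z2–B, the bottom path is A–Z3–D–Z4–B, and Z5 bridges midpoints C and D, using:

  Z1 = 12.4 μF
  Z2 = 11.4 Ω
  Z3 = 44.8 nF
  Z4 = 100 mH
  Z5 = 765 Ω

Step 1 — Angular frequency: ω = 2π·f = 2π·163 = 1024 rad/s.
Step 2 — Component impedances:
  Z1: Z = 1/(jωC) = -j/(ω·C) = 0 - j78.74 Ω
  Z2: Z = R = 11.4 Ω
  Z3: Z = 1/(jωC) = -j/(ω·C) = 0 - j2.179e+04 Ω
  Z4: Z = jωL = j·1024·0.1 = 0 + j102.4 Ω
  Z5: Z = R = 765 Ω
Step 3 — Bridge requires nodal analysis (the Z5 bridge couples midpoints C and D, so the two paths cannot be reduced to a simple series/parallel combination). Setting node B to ground and injecting 1 A at node A, the 3-node admittance system at A, C, D solves to V_A = Z_AB = 11.15 - j78.43 Ω = 79.22∠-81.9° Ω.
Step 4 — Power factor: PF = cos(φ) = Re(Z)/|Z| = 11.154/79.22 = 0.1408.
Step 5 — Type: Im(Z) = -78.43 ⇒ leading (phase φ = -81.9°).

PF = 0.1408 (leading, φ = -81.9°)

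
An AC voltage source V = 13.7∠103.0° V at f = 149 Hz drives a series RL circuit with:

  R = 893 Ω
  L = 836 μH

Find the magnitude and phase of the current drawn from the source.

Step 1 — Angular frequency: ω = 2π·f = 2π·149 = 936.2 rad/s.
Step 2 — Component impedances:
  R: Z = R = 893 Ω
  L: Z = jωL = j·936.2·0.000836 = 0 + j0.7827 Ω
Step 3 — Series combination: Z_total = R + L = 893 + j0.7827 Ω = 893∠0.1° Ω.
Step 4 — Source phasor: V = 13.7∠103.0° V = -3.082 + j13.35 V.
Step 5 — Ohm's law: I = V / Z_total = (-3.082 + j13.35) / (893 + j0.7827) = -0.003438 + j0.01495 A.
Step 6 — Convert to polar: |I| = 0.01534 A, ∠I = 102.9°.

I = 0.01534∠102.9° A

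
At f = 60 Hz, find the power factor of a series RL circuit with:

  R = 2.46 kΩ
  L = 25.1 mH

Step 1 — Angular frequency: ω = 2π·f = 2π·60 = 377 rad/s.
Step 2 — Component impedances:
  R: Z = R = 2460 Ω
  L: Z = jωL = j·377·0.0251 = 0 + j9.462 Ω
Step 3 — Series combination: Z_total = R + L = 2460 + j9.462 Ω = 2460∠0.2° Ω.
Step 4 — Power factor: PF = cos(φ) = Re(Z)/|Z| = 2460/2460 = 1.
Step 5 — Type: Im(Z) = 9.462 ⇒ lagging (phase φ = 0.2°).

PF = 1 (lagging, φ = 0.2°)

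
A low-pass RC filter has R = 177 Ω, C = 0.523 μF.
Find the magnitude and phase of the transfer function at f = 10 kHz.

Step 1 — Angular frequency: ω = 2π·1e+04 = 6.283e+04 rad/s.
Step 2 — Transfer function: H(jω) = 1/(1 + jωRC).
Step 3 — Denominator: 1 + jωRC = 1 + j·6.283e+04·177·5.23e-07 = 1 + j5.816.
Step 4 — H = 0.02871 - j0.167.
Step 5 — Magnitude: |H| = 0.1694 (-15.4 dB); phase: φ = -80.2°.

|H| = 0.1694 (-15.4 dB), φ = -80.2°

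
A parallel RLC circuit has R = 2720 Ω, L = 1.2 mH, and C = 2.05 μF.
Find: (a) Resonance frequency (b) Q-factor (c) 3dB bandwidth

Step 1 — Resonance: ω₀ = 1/√(LC) = 1/√(0.0012·2.05e-06) = 2.016e+04 rad/s.
Step 2 — f₀ = ω₀/(2π) = 3209 Hz.
Step 3 — Parallel Q: Q = R/(ω₀L) = 2720/(2.016e+04·0.0012) = 112.4.
Step 4 — Bandwidth: Δω = ω₀/Q = 179.3 rad/s; BW = Δω/(2π) = 28.54 Hz.

(a) f₀ = 3209 Hz  (b) Q = 112.4  (c) BW = 28.54 Hz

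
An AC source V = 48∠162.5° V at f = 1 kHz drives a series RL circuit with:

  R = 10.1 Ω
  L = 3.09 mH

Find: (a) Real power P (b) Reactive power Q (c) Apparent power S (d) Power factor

Step 1 — Angular frequency: ω = 2π·f = 2π·1000 = 6283 rad/s.
Step 2 — Component impedances:
  R: Z = R = 10.1 Ω
  L: Z = jωL = j·6283·0.00309 = 0 + j19.42 Ω
Step 3 — Series combination: Z_total = R + L = 10.1 + j19.42 Ω = 21.89∠62.5° Ω.
Step 4 — Source phasor: V = 48∠162.5° V = -45.78 + j14.43 V.
Step 5 — Current: I = V / Z = -0.3803 + j2.16 A = 2.193∠100.0° A.
Step 6 — Complex power: S = V·I* = 48.59 + j93.4 VA.
Step 7 — Real power: P = Re(S) = 48.59 W.
Step 8 — Reactive power: Q = Im(S) = 93.4 VAR.
Step 9 — Apparent power: |S| = 105.3 VA.
Step 10 — Power factor: PF = P/|S| = 0.4615 (lagging).

(a) P = 48.59 W  (b) Q = 93.4 VAR  (c) S = 105.3 VA  (d) PF = 0.4615 (lagging)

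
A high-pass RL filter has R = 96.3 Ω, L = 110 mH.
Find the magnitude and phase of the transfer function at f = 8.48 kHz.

Step 1 — Angular frequency: ω = 2π·8480 = 5.328e+04 rad/s.
Step 2 — Transfer function: H(jω) = jωL/(R + jωL).
Step 3 — Numerator jωL = j·5861; denominator R + jωL = 96.3 + j5861.
Step 4 — H = 0.9997 + j0.01643.
Step 5 — Magnitude: |H| = 0.9999 (-0.0 dB); phase: φ = 0.9°.

|H| = 0.9999 (-0.0 dB), φ = 0.9°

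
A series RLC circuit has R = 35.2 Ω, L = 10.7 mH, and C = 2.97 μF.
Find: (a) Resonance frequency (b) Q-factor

Step 1 — Resonance condition Im(Z)=0 gives ω₀ = 1/√(LC).
Step 2 — ω₀ = 1/√(0.0107·2.97e-06) = 5610 rad/s.
Step 3 — f₀ = ω₀/(2π) = 892.8 Hz.
Step 4 — Series Q: Q = ω₀L/R = 5610·0.0107/35.2 = 1.705.

(a) f₀ = 892.8 Hz  (b) Q = 1.705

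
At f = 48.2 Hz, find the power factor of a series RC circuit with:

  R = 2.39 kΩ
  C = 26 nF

Step 1 — Angular frequency: ω = 2π·f = 2π·48.2 = 302.8 rad/s.
Step 2 — Component impedances:
  R: Z = R = 2390 Ω
  C: Z = 1/(jωC) = -j/(ω·C) = 0 - j1.27e+05 Ω
Step 3 — Series combination: Z_total = R + C = 2390 - j1.27e+05 Ω = 1.27e+05∠-88.9° Ω.
Step 4 — Power factor: PF = cos(φ) = Re(Z)/|Z| = 2390/1.27e+05 = 0.01882.
Step 5 — Type: Im(Z) = -1.27e+05 ⇒ leading (phase φ = -88.9°).

PF = 0.01882 (leading, φ = -88.9°)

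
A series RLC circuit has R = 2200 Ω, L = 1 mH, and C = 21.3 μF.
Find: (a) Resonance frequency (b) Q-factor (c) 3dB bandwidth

Step 1 — Resonance: ω₀ = 1/√(LC) = 1/√(0.001·2.13e-05) = 6852 rad/s.
Step 2 — f₀ = ω₀/(2π) = 1091 Hz.
Step 3 — Series Q: Q = ω₀L/R = 6852·0.001/2200 = 0.003114.
Step 4 — Bandwidth: Δω = ω₀/Q = 2.2e+06 rad/s; BW = Δω/(2π) = 3.501e+05 Hz.

(a) f₀ = 1091 Hz  (b) Q = 0.003114  (c) BW = 3.501e+05 Hz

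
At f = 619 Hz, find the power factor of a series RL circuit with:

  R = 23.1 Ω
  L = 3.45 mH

Step 1 — Angular frequency: ω = 2π·f = 2π·619 = 3889 rad/s.
Step 2 — Component impedances:
  R: Z = R = 23.1 Ω
  L: Z = jωL = j·3889·0.00345 = 0 + j13.42 Ω
Step 3 — Series combination: Z_total = R + L = 23.1 + j13.42 Ω = 26.71∠30.2° Ω.
Step 4 — Power factor: PF = cos(φ) = Re(Z)/|Z| = 23.1/26.714 = 0.8647.
Step 5 — Type: Im(Z) = 13.42 ⇒ lagging (phase φ = 30.2°).

PF = 0.8647 (lagging, φ = 30.2°)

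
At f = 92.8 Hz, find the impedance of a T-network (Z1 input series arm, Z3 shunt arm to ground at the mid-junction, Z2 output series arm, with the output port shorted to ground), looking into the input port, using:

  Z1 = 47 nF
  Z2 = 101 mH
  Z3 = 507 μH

Step 1 — Angular frequency: ω = 2π·f = 2π·92.8 = 583.1 rad/s.
Step 2 — Component impedances:
  Z1: Z = 1/(jωC) = -j/(ω·C) = 0 - j3.649e+04 Ω
  Z2: Z = jωL = j·583.1·0.101 = 0 + j58.89 Ω
  Z3: Z = jωL = j·583.1·0.000507 = 0 + j0.2956 Ω
Step 3 — With the output port shorted to ground, the output series arm Z2 runs from the junction to ground; the shunt arm Z3 also runs from the junction to ground. They appear in parallel: Z3 || Z2 = 0 + j0.2941 Ω.
Step 4 — Series with input arm Z1: Z_in = Z1 + (Z3 || Z2) = 0 - j3.649e+04 Ω = 3.649e+04∠-90.0° Ω.

Z = 0 - j3.649e+04 Ω = 3.649e+04∠-90.0° Ω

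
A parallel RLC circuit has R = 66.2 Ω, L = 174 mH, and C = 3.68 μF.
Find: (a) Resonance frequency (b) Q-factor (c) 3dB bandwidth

Step 1 — Resonance: ω₀ = 1/√(LC) = 1/√(0.174·3.68e-06) = 1250 rad/s.
Step 2 — f₀ = ω₀/(2π) = 198.9 Hz.
Step 3 — Parallel Q: Q = R/(ω₀L) = 66.2/(1250·0.174) = 0.3044.
Step 4 — Bandwidth: Δω = ω₀/Q = 4105 rad/s; BW = Δω/(2π) = 653.3 Hz.

(a) f₀ = 198.9 Hz  (b) Q = 0.3044  (c) BW = 653.3 Hz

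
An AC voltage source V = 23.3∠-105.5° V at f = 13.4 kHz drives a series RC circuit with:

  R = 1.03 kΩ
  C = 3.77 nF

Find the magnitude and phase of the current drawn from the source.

Step 1 — Angular frequency: ω = 2π·f = 2π·1.34e+04 = 8.419e+04 rad/s.
Step 2 — Component impedances:
  R: Z = R = 1030 Ω
  C: Z = 1/(jωC) = -j/(ω·C) = 0 - j3150 Ω
Step 3 — Series combination: Z_total = R + C = 1030 - j3150 Ω = 3315∠-71.9° Ω.
Step 4 — Source phasor: V = 23.3∠-105.5° V = -6.227 - j22.45 V.
Step 5 — Ohm's law: I = V / Z_total = (-6.227 - j22.45) / (1030 - j3150) = 0.005855 - j0.003891 A.
Step 6 — Convert to polar: |I| = 0.00703 A, ∠I = -33.6°.

I = 0.00703∠-33.6° A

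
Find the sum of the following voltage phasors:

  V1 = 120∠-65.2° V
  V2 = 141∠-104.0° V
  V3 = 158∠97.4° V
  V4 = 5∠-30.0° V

Step 1 — Convert each phasor to rectangular form:
  V1 = 120·(cos(-65.2°) + j·sin(-65.2°)) = 50.33 - j108.9 V
  V2 = 141·(cos(-104.0°) + j·sin(-104.0°)) = -34.11 - j136.8 V
  V3 = 158·(cos(97.4°) + j·sin(97.4°)) = -20.35 + j156.7 V
  V4 = 5·(cos(-30.0°) + j·sin(-30.0°)) = 4.33 - j2.5 V
Step 2 — Sum components: V_total = 0.2037 - j91.56 V.
Step 3 — Convert to polar: |V_total| = 91.56 V, ∠V_total = -89.9°.

V_total = 91.56∠-89.9° V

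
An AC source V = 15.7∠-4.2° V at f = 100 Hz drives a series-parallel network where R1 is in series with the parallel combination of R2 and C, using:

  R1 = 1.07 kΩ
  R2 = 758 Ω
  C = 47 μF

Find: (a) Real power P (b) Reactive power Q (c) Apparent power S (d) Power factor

Step 1 — Angular frequency: ω = 2π·f = 2π·100 = 628.3 rad/s.
Step 2 — Component impedances:
  R1: Z = R = 1070 Ω
  R2: Z = R = 758 Ω
  C: Z = 1/(jωC) = -j/(ω·C) = 0 - j33.86 Ω
Step 3 — Parallel branch: R2 || C = 1/(1/R2 + 1/C) = 1.51 - j33.8 Ω.
Step 4 — Series with R1: Z_total = R1 + (R2 || C) = 1072 - j33.8 Ω = 1072∠-1.8° Ω.
Step 5 — Source phasor: V = 15.7∠-4.2° V = 15.66 - j1.15 V.
Step 6 — Current: I = V / Z = 0.01463 - j0.0006116 A = 0.01464∠-2.4° A.
Step 7 — Complex power: S = V·I* = 0.2298 - j0.007248 VA.
Step 8 — Real power: P = Re(S) = 0.2298 W.
Step 9 — Reactive power: Q = Im(S) = -0.007248 VAR.
Step 10 — Apparent power: |S| = 0.2299 VA.
Step 11 — Power factor: PF = P/|S| = 0.9995 (leading).

(a) P = 0.2298 W  (b) Q = -0.007248 VAR  (c) S = 0.2299 VA  (d) PF = 0.9995 (leading)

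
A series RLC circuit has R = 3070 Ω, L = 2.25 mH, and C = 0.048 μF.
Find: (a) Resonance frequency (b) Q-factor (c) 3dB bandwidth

Step 1 — Resonance: ω₀ = 1/√(LC) = 1/√(0.00225·4.8e-08) = 9.623e+04 rad/s.
Step 2 — f₀ = ω₀/(2π) = 1.531e+04 Hz.
Step 3 — Series Q: Q = ω₀L/R = 9.623e+04·0.00225/3070 = 0.07052.
Step 4 — Bandwidth: Δω = ω₀/Q = 1.364e+06 rad/s; BW = Δω/(2π) = 2.172e+05 Hz.

(a) f₀ = 1.531e+04 Hz  (b) Q = 0.07052  (c) BW = 2.172e+05 Hz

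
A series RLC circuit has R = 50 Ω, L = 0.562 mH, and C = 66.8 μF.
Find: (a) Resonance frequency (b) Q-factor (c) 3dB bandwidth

Step 1 — Resonance: ω₀ = 1/√(LC) = 1/√(0.000562·6.68e-05) = 5161 rad/s.
Step 2 — f₀ = ω₀/(2π) = 821.4 Hz.
Step 3 — Series Q: Q = ω₀L/R = 5161·0.000562/50 = 0.05801.
Step 4 — Bandwidth: Δω = ω₀/Q = 8.897e+04 rad/s; BW = Δω/(2π) = 1.416e+04 Hz.

(a) f₀ = 821.4 Hz  (b) Q = 0.05801  (c) BW = 1.416e+04 Hz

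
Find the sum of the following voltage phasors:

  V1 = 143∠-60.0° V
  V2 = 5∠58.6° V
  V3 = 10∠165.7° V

Step 1 — Convert each phasor to rectangular form:
  V1 = 143·(cos(-60.0°) + j·sin(-60.0°)) = 71.5 - j123.8 V
  V2 = 5·(cos(58.6°) + j·sin(58.6°)) = 2.605 + j4.268 V
  V3 = 10·(cos(165.7°) + j·sin(165.7°)) = -9.69 + j2.47 V
Step 2 — Sum components: V_total = 64.41 - j117.1 V.
Step 3 — Convert to polar: |V_total| = 133.7 V, ∠V_total = -61.2°.

V_total = 133.7∠-61.2° V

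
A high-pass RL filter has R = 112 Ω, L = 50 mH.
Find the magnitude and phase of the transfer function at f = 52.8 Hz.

Step 1 — Angular frequency: ω = 2π·52.8 = 331.8 rad/s.
Step 2 — Transfer function: H(jω) = jωL/(R + jωL).
Step 3 — Numerator jωL = j·16.59; denominator R + jωL = 112 + j16.59.
Step 4 — H = 0.02146 + j0.1449.
Step 5 — Magnitude: |H| = 0.1465 (-16.7 dB); phase: φ = 81.6°.

|H| = 0.1465 (-16.7 dB), φ = 81.6°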